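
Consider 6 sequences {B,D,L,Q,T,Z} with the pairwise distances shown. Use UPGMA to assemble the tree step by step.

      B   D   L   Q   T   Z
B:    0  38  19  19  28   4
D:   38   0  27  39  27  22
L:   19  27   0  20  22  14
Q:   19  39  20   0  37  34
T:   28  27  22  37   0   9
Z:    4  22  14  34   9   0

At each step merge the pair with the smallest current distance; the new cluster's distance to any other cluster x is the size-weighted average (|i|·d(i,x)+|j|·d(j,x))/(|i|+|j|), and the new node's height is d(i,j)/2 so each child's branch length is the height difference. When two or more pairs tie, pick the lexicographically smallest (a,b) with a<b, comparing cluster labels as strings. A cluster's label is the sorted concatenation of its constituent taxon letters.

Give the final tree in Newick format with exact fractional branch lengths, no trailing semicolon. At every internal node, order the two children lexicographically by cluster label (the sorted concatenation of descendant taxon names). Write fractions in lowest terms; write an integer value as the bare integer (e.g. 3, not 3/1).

iteration 1: select B,Z (d=4); attach at lengths (2, 2); label the merged cluster BZ
  updated: d(BZ,D)=30, d(BZ,L)=33/2, d(BZ,Q)=53/2, d(BZ,T)=37/2
iteration 2: select BZ,L (d=33/2); attach at lengths (25/4, 33/4); label the merged cluster BLZ
  updated: d(BLZ,D)=29, d(BLZ,Q)=73/3, d(BLZ,T)=59/3
iteration 3: select BLZ,T (d=59/3); attach at lengths (19/12, 59/6); label the merged cluster BLTZ
  updated: d(BLTZ,D)=57/2, d(BLTZ,Q)=55/2
iteration 4: select BLTZ,Q (d=55/2); attach at lengths (47/12, 55/4); label the merged cluster BLQTZ
  updated: d(BLQTZ,D)=153/5
iteration 5: select BLQTZ,D (d=153/5); attach at lengths (31/20, 153/10); label the merged cluster BDLQTZ
final tree: (((((B:2,Z:2):25/4,L:33/4):19/12,T:59/6):47/12,Q:55/4):31/20,D:153/10)
total length: 1933/30

(((((B:2,Z:2):25/4,L:33/4):19/12,T:59/6):47/12,Q:55/4):31/20,D:153/10)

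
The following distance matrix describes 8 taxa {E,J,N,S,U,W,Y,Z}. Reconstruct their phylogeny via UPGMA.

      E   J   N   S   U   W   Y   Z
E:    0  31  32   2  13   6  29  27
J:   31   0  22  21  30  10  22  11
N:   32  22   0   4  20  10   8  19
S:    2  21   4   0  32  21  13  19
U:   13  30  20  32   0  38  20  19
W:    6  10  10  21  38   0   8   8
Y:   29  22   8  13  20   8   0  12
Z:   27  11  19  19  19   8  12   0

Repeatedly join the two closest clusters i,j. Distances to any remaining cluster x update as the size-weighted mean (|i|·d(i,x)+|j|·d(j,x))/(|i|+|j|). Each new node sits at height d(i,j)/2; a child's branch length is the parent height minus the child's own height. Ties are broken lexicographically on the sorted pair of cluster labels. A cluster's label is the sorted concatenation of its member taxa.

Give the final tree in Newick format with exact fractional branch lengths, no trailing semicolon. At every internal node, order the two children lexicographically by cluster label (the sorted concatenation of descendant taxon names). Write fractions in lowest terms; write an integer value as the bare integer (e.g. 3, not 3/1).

step 1: merge (E,S) at d=2; branch lengths E→1, S→1; new cluster ES
  updated: d(ES,J)=26, d(ES,N)=18, d(ES,U)=45/2, d(ES,W)=27/2, d(ES,Y)=21, d(ES,Z)=23
step 2: merge (N,Y) at d=8; branch lengths N→4, Y→4; new cluster NY
  updated: d(ES,NY)=39/2, d(J,NY)=22, d(NY,U)=20, d(NY,W)=9, d(NY,Z)=31/2
step 3: merge (W,Z) at d=8; branch lengths W→4, Z→4; new cluster WZ
  updated: d(ES,WZ)=73/4, d(J,WZ)=21/2, d(NY,WZ)=49/4, d(U,WZ)=57/2
step 4: merge (J,WZ) at d=21/2; branch lengths J→21/4, WZ→5/4; new cluster JWZ
  updated: d(ES,JWZ)=125/6, d(JWZ,NY)=31/2, d(JWZ,U)=29
step 5: merge (JWZ,NY) at d=31/2; branch lengths JWZ→5/2, NY→15/4; new cluster JNWYZ
  updated: d(ES,JNWYZ)=203/10, d(JNWYZ,U)=127/5
step 6: merge (ES,JNWYZ) at d=203/10; branch lengths ES→183/20, JNWYZ→12/5; new cluster EJNSWYZ
  updated: d(EJNSWYZ,U)=172/7
step 7: merge (EJNSWYZ,U) at d=172/7; branch lengths EJNSWYZ→299/140, U→86/7; new cluster EJNSUWYZ
final tree: (((E:1,S:1):183/20,((J:21/4,(W:4,Z:4):5/4):5/2,(N:4,Y:4):15/4):12/5):299/140,U:86/7)
total length: 7941/140

(((E:1,S:1):183/20,((J:21/4,(W:4,Z:4):5/4):5/2,(N:4,Y:4):15/4):12/5):299/140,U:86/7)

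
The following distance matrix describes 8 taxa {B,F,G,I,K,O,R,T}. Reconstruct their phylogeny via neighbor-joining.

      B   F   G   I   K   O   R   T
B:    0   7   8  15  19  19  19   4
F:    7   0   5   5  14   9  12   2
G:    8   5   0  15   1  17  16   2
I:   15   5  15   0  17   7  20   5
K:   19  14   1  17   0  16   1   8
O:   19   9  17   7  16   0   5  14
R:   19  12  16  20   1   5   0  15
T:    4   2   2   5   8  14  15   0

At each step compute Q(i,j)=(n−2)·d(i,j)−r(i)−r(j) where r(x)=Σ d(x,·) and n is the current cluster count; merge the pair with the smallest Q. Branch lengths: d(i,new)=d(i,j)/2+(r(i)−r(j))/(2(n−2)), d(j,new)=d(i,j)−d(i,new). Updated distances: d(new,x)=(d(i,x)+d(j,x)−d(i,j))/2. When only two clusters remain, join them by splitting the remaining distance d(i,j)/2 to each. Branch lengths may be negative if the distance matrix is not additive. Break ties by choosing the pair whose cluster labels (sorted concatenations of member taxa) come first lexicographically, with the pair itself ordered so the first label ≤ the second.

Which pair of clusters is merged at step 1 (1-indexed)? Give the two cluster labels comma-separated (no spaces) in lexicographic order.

K,R

iteration 1: select K,R (d=1, Q=-158); attach at lengths (-1/2, 3/2); label the merged cluster KR
  updated: d(B,KR)=37/2, d(F,KR)=25/2, d(G,KR)=8, d(I,KR)=18, d(KR,O)=10, d(KR,T)=11
iteration 2: select I,O (d=7, Q=-106); attach at lengths (12/5, 23/5); label the merged cluster IO
  updated: d(B,IO)=27/2, d(F,IO)=7/2, d(G,IO)=25/2, d(IO,KR)=21/2, d(IO,T)=6
iteration 3: select IO,KR (d=21/2, Q=-129/2); attach at lengths (55/16, 113/16); label the merged cluster IKOR
  updated: d(B,IKOR)=43/4, d(F,IKOR)=11/4, d(G,IKOR)=5, d(IKOR,T)=13/4
iteration 4: select F,IKOR (d=11/4, Q=-121/4); attach at lengths (13/24, 53/24); label the merged cluster FIKOR
  updated: d(B,FIKOR)=15/2, d(FIKOR,G)=29/8, d(FIKOR,T)=5/4
iteration 5: select B,T (d=4, Q=-75/4); attach at lengths (81/16, -17/16); label the merged cluster BT
  updated: d(BT,FIKOR)=19/8, d(BT,G)=3
iteration 6: select BT,FIKOR (d=19/8, Q=-9); attach at lengths (7/8, 3/2); label the merged cluster BFIKORT
  updated: d(BFIKORT,G)=17/8
iteration 7: select BFIKORT,G (d=17/8); attach at lengths (17/16, 17/16); label the merged cluster BFGIKORT
final tree: (((B:81/16,T:-17/16):7/8,(F:13/24,((I:12/5,O:23/5):55/16,(K:-1/2,R:3/2):113/16):53/24):3/2):17/16,G:17/16)
total length: 119/4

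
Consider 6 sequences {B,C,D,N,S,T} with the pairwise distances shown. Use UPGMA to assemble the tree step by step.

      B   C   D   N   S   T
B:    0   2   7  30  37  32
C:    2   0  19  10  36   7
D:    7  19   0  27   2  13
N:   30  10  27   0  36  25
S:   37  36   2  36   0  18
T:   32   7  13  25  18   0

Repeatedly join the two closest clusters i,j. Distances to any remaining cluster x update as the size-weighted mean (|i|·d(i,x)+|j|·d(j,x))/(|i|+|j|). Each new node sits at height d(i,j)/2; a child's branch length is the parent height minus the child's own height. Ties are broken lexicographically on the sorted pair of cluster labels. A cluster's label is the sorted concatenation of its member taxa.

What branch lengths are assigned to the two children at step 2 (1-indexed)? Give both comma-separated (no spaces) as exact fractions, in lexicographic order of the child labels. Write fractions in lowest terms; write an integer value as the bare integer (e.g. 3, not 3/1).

1,1

step 1: merge (B,C) at d=2; branch lengths B→1, C→1; new cluster BC
  updated: d(BC,D)=13, d(BC,N)=20, d(BC,S)=73/2, d(BC,T)=39/2
step 2: merge (D,S) at d=2; branch lengths D→1, S→1; new cluster DS
  updated: d(BC,DS)=99/4, d(DS,N)=63/2, d(DS,T)=31/2
step 3: merge (DS,T) at d=31/2; branch lengths DS→27/4, T→31/4; new cluster DST
  updated: d(BC,DST)=23, d(DST,N)=88/3
step 4: merge (BC,N) at d=20; branch lengths BC→9, N→10; new cluster BCN
  updated: d(BCN,DST)=226/9
step 5: merge (BCN,DST) at d=226/9; branch lengths BCN→23/9, DST→173/36; new cluster BCDNST
final tree: (((B:1,C:1):9,N:10):23/9,((D:1,S:1):27/4,T:31/4):173/36)
total length: 1615/36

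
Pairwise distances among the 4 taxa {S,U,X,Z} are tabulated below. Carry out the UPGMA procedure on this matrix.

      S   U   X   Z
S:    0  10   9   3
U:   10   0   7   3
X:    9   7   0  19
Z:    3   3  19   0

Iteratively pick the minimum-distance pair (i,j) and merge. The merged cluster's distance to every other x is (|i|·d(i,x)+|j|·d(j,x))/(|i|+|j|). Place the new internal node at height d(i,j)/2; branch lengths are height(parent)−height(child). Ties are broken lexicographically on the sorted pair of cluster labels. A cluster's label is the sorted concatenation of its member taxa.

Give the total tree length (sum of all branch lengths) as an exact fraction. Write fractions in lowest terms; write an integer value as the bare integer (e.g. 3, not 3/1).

1. join S+Z (d=3) ⇒ SZ; edges |S|=3/2, |Z|=3/2
  updated: d(SZ,U)=13/2, d(SZ,X)=14
2. join SZ+U (d=13/2) ⇒ SUZ; edges |SZ|=7/4, |U|=13/4
  updated: d(SUZ,X)=35/3
3. join SUZ+X (d=35/3) ⇒ SUXZ; edges |SUZ|=31/12, |X|=35/6
final tree: (((S:3/2,Z:3/2):7/4,U:13/4):31/12,X:35/6)
total length: 197/12

197/12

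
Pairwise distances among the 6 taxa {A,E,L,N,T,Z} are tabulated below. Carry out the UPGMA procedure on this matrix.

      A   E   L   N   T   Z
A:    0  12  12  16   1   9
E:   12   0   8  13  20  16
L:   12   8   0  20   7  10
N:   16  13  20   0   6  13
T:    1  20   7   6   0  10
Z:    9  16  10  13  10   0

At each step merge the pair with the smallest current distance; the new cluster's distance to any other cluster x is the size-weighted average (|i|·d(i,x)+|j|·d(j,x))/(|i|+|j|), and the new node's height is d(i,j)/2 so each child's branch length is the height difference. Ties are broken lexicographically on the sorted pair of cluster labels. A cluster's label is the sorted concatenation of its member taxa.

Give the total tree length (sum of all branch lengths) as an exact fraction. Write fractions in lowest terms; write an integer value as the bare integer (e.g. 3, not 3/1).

173/6

1. join A+T (d=1) ⇒ AT; edges |A|=1/2, |T|=1/2
  updated: d(AT,E)=16, d(AT,L)=19/2, d(AT,N)=11, d(AT,Z)=19/2
2. join E+L (d=8) ⇒ EL; edges |E|=4, |L|=4
  updated: d(AT,EL)=51/4, d(EL,N)=33/2, d(EL,Z)=13
3. join AT+Z (d=19/2) ⇒ ATZ; edges |AT|=17/4, |Z|=19/4
  updated: d(ATZ,EL)=77/6, d(ATZ,N)=35/3
4. join ATZ+N (d=35/3) ⇒ ANTZ; edges |ATZ|=13/12, |N|=35/6
  updated: d(ANTZ,EL)=55/4
5. join ANTZ+EL (d=55/4) ⇒ AELNTZ; edges |ANTZ|=25/24, |EL|=23/8
final tree: ((((A:1/2,T:1/2):17/4,Z:19/4):13/12,N:35/6):25/24,(E:4,L:4):23/8)
total length: 173/6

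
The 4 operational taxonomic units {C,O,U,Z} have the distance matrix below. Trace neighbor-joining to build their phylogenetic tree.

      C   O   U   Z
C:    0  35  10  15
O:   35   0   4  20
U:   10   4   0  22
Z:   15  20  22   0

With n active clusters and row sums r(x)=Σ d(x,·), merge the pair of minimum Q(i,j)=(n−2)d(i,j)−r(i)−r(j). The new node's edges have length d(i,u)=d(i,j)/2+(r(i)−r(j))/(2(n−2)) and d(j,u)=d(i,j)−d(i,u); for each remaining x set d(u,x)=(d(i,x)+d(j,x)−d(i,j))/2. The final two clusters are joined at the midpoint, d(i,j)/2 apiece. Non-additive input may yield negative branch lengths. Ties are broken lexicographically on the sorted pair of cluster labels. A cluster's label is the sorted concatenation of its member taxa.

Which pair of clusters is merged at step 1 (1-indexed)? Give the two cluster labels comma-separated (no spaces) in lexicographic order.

iteration 1: select C,Z (d=15, Q=-87); attach at lengths (33/4, 27/4); label the merged cluster CZ
  updated: d(CZ,O)=20, d(CZ,U)=17/2
iteration 2: select CZ,O (d=20, Q=-65/2); attach at lengths (49/4, 31/4); label the merged cluster COZ
  updated: d(COZ,U)=-15/4
iteration 3: select COZ,U (d=-15/4); attach at lengths (-15/8, -15/8); label the merged cluster COUZ
final tree: (((C:33/4,Z:27/4):49/4,O:31/4):-15/8,U:-15/8)
total length: 125/4

C,Z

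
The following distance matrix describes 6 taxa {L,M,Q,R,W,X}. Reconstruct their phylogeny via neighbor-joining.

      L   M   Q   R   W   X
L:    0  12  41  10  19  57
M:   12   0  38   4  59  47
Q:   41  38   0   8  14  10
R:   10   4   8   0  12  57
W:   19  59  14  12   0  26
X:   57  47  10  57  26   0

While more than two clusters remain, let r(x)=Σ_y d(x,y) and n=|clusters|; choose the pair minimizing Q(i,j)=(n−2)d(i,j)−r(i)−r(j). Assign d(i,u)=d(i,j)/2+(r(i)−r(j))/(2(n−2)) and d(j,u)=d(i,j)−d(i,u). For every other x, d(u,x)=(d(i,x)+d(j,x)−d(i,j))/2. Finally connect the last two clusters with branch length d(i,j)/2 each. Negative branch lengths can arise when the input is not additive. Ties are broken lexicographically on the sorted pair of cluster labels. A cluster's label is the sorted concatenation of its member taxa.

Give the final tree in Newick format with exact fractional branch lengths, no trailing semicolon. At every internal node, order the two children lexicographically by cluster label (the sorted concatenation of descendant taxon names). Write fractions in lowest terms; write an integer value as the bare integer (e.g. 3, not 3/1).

step 1: merge (Q,X) at d=10, Q=-268; branch lengths Q→-23/4, X→63/4; new cluster QX
  updated: d(L,QX)=44, d(M,QX)=75/2, d(QX,R)=55/2, d(QX,W)=15
step 2: merge (QX,W) at d=15, Q=-184; branch lengths QX→32/3, W→13/3; new cluster QWX
  updated: d(L,QWX)=24, d(M,QWX)=163/4, d(QWX,R)=49/4
step 3: merge (L,M) at d=12, Q=-315/4; branch lengths L→53/16, M→139/16; new cluster LM
  updated: d(LM,QWX)=211/8, d(LM,R)=1
step 4: merge (LM,QWX) at d=211/8, Q=-317/8; branch lengths LM→121/16, QWX→301/16; new cluster LMQWX
  updated: d(LMQWX,R)=-105/16
step 5: merge (LMQWX,R) at d=-105/16; branch lengths LMQWX→-105/32, R→-105/32; new cluster LMQRWX
final tree: (((L:53/16,M:139/16):121/16,((Q:-23/4,X:63/4):32/3,W:13/3):301/16):-105/32,R:-105/32)
total length: 909/16

(((L:53/16,M:139/16):121/16,((Q:-23/4,X:63/4):32/3,W:13/3):301/16):-105/32,R:-105/32)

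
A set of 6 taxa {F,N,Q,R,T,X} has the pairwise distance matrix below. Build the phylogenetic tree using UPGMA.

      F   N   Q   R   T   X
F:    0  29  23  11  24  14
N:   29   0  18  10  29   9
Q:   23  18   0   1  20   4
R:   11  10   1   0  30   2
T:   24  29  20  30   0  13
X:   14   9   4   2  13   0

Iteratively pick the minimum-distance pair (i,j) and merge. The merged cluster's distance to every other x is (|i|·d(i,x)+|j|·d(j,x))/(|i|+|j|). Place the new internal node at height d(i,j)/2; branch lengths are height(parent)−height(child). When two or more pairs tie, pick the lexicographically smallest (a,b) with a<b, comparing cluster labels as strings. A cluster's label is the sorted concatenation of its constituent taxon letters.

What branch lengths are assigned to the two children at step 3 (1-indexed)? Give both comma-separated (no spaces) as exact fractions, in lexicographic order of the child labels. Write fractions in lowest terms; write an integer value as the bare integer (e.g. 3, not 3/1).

1. join Q+R (d=1) ⇒ QR; edges |Q|=1/2, |R|=1/2
  updated: d(F,QR)=17, d(N,QR)=14, d(QR,T)=25, d(QR,X)=3
2. join QR+X (d=3) ⇒ QRX; edges |QR|=1, |X|=3/2
  updated: d(F,QRX)=16, d(N,QRX)=37/3, d(QRX,T)=21
3. join N+QRX (d=37/3) ⇒ NQRX; edges |N|=37/6, |QRX|=14/3
  updated: d(F,NQRX)=77/4, d(NQRX,T)=23
4. join F+NQRX (d=77/4) ⇒ FNQRX; edges |F|=77/8, |NQRX|=83/24
  updated: d(FNQRX,T)=116/5
5. join FNQRX+T (d=116/5) ⇒ FNQRTX; edges |FNQRX|=79/40, |T|=58/5
final tree: ((F:77/8,(N:37/6,((Q:1/2,R:1/2):1,X:3/2):14/3):83/24):79/40,T:58/5)
total length: 4919/120

37/6,14/3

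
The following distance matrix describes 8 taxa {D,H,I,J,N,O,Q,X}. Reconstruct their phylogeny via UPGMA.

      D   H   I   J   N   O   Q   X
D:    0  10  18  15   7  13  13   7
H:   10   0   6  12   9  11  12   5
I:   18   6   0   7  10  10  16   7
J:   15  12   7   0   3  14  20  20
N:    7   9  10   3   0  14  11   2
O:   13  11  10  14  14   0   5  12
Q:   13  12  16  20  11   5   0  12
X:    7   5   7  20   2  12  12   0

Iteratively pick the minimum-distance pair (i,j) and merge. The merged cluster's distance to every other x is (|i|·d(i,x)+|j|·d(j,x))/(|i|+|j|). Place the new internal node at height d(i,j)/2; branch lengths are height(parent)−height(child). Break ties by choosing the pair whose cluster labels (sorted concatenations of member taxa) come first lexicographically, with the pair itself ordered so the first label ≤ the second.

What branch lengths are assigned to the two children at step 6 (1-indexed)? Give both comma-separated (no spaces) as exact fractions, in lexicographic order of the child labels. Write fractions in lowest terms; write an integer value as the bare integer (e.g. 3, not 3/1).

17/9,23/36

1. join N+X (d=2) ⇒ NX; edges |N|=1, |X|=1
  updated: d(D,NX)=7, d(H,NX)=7, d(I,NX)=17/2, d(J,NX)=23/2, d(NX,O)=13, d(NX,Q)=23/2
2. join O+Q (d=5) ⇒ OQ; edges |O|=5/2, |Q|=5/2
  updated: d(D,OQ)=13, d(H,OQ)=23/2, d(I,OQ)=13, d(J,OQ)=17, d(NX,OQ)=49/4
3. join H+I (d=6) ⇒ HI; edges |H|=3, |I|=3
  updated: d(D,HI)=14, d(HI,J)=19/2, d(HI,NX)=31/4, d(HI,OQ)=49/4
4. join D+NX (d=7) ⇒ DNX; edges |D|=7/2, |NX|=5/2
  updated: d(DNX,HI)=59/6, d(DNX,J)=38/3, d(DNX,OQ)=25/2
5. join HI+J (d=19/2) ⇒ HIJ; edges |HI|=7/4, |J|=19/4
  updated: d(DNX,HIJ)=97/9, d(HIJ,OQ)=83/6
6. join DNX+HIJ (d=97/9) ⇒ DHIJNX; edges |DNX|=17/9, |HIJ|=23/36
  updated: d(DHIJNX,OQ)=79/6
7. join DHIJNX+OQ (d=79/6) ⇒ DHIJNOQX; edges |DHIJNX|=43/36, |OQ|=49/12
final tree: (((D:7/2,(N:1,X:1):5/2):17/9,((H:3,I:3):7/4,J:19/4):23/36):43/36,(O:5/2,Q:5/2):49/12)
total length: 1199/36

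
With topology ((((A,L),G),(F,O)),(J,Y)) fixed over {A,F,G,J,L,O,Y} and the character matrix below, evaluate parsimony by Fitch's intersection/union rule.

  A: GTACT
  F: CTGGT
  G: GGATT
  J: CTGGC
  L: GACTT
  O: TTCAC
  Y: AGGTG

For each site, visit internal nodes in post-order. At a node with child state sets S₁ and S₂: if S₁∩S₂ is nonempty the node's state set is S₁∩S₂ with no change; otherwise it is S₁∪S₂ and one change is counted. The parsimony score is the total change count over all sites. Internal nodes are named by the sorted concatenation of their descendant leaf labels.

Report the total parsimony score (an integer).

16

AL@0: {G} ∩ {G} = {G} (intersection, +0)
AGL@0: {G} ∩ {G} = {G} (intersection, +0)
FO@0: {C} ∪ {T} = {C,T} (union, +1)
AFGLO@0: {G} ∪ {C,T} = {C,G,T} (union, +1)
JY@0: {C} ∪ {A} = {A,C} (union, +1)
AFGJLOY@0: {C,G,T} ∩ {A,C} = {C} (intersection, +0)
AL@1: {T} ∪ {A} = {A,T} (union, +1)
AGL@1: {A,T} ∪ {G} = {A,G,T} (union, +1)
FO@1: {T} ∩ {T} = {T} (intersection, +0)
AFGLO@1: {A,G,T} ∩ {T} = {T} (intersection, +0)
JY@1: {T} ∪ {G} = {G,T} (union, +1)
AFGJLOY@1: {T} ∩ {G,T} = {T} (intersection, +0)
AL@2: {A} ∪ {C} = {A,C} (union, +1)
AGL@2: {A,C} ∩ {A} = {A} (intersection, +0)
FO@2: {G} ∪ {C} = {C,G} (union, +1)
AFGLO@2: {A} ∪ {C,G} = {A,C,G} (union, +1)
JY@2: {G} ∩ {G} = {G} (intersection, +0)
AFGJLOY@2: {A,C,G} ∩ {G} = {G} (intersection, +0)
AL@3: {C} ∪ {T} = {C,T} (union, +1)
AGL@3: {C,T} ∩ {T} = {T} (intersection, +0)
FO@3: {G} ∪ {A} = {A,G} (union, +1)
AFGLO@3: {T} ∪ {A,G} = {A,G,T} (union, +1)
JY@3: {G} ∪ {T} = {G,T} (union, +1)
AFGJLOY@3: {A,G,T} ∩ {G,T} = {G,T} (intersection, +0)
AL@4: {T} ∩ {T} = {T} (intersection, +0)
AGL@4: {T} ∩ {T} = {T} (intersection, +0)
FO@4: {T} ∪ {C} = {C,T} (union, +1)
AFGLO@4: {T} ∩ {C,T} = {T} (intersection, +0)
JY@4: {C} ∪ {G} = {C,G} (union, +1)
AFGJLOY@4: {T} ∪ {C,G} = {C,G,T} (union, +1)
per-site changes: [3, 3, 3, 4, 3]; total = 16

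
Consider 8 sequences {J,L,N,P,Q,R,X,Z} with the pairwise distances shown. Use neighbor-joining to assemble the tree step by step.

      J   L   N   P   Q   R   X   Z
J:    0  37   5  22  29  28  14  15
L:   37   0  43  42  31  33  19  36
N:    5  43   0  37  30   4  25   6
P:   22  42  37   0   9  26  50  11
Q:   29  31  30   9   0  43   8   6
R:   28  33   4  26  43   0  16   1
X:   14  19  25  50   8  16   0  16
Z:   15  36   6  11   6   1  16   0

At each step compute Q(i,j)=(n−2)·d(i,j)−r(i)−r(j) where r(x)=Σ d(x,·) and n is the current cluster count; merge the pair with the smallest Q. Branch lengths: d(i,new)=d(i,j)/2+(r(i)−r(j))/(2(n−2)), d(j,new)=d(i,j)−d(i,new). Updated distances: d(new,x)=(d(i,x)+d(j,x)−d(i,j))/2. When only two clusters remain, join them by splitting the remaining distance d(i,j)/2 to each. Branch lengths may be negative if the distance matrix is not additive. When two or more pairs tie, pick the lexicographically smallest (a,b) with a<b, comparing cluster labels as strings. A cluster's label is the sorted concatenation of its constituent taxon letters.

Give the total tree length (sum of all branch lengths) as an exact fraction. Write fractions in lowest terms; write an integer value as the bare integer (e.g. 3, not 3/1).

1. join P+Q (d=9, Q=-299) ⇒ PQ; edges |P|=95/12, |Q|=13/12
  updated: d(J,PQ)=21, d(L,PQ)=32, d(N,PQ)=29, d(PQ,R)=30, d(PQ,X)=49/2, d(PQ,Z)=4
2. join L+X (d=19, Q=-439/2) ⇒ LX; edges |L|=361/20, |X|=19/20
  updated: d(J,LX)=16, d(LX,N)=49/2, d(LX,PQ)=75/4, d(LX,R)=15, d(LX,Z)=33/2
3. join J+N (d=5, Q=-267/2) ⇒ JN; edges |J|=73/16, |N|=7/16
  updated: d(JN,LX)=71/4, d(JN,PQ)=45/2, d(JN,R)=27/2, d(JN,Z)=8
4. join PQ+Z (d=4, Q=-371/4) ⇒ PQZ; edges |PQ|=77/8, |Z|=-45/8
  updated: d(JN,PQZ)=53/4, d(LX,PQZ)=125/8, d(PQZ,R)=27/2
5. join JN+PQZ (d=53/4, Q=-483/8) ⇒ JNPQZ; edges |JN|=229/32, |PQZ|=195/32
  updated: d(JNPQZ,LX)=161/16, d(JNPQZ,R)=55/8
6. join JNPQZ+LX (d=161/16, Q=-511/16) ⇒ JLNPQXZ; edges |JNPQZ|=31/32, |LX|=291/32
  updated: d(JLNPQXZ,R)=189/32
7. join JLNPQXZ+R (d=189/32) ⇒ JLNPQRXZ; edges |JLNPQXZ|=189/64, |R|=189/64
final tree: ((((J:73/16,N:7/16):229/32,((P:95/12,Q:13/12):77/8,Z:-45/8):195/32):31/32,(L:361/20,X:19/20):291/32):189/64,R:189/64)
total length: 2119/32

2119/32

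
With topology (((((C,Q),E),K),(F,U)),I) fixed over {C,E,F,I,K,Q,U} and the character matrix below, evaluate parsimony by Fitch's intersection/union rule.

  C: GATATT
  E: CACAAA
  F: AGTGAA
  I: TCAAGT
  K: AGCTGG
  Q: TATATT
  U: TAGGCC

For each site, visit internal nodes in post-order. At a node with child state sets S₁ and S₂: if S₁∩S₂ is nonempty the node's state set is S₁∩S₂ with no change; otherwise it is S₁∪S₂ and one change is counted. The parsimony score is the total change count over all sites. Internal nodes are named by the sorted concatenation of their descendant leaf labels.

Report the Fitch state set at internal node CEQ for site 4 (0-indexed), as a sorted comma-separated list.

CQ@0: {G} ∪ {T} = {G,T} (union, +1)
CEQ@0: {G,T} ∪ {C} = {C,G,T} (union, +1)
CEKQ@0: {C,G,T} ∪ {A} = {A,C,G,T} (union, +1)
FU@0: {A} ∪ {T} = {A,T} (union, +1)
CEFKQU@0: {A,C,G,T} ∩ {A,T} = {A,T} (intersection, +0)
CEFIKQU@0: {A,T} ∩ {T} = {T} (intersection, +0)
CQ@1: {A} ∩ {A} = {A} (intersection, +0)
CEQ@1: {A} ∩ {A} = {A} (intersection, +0)
CEKQ@1: {A} ∪ {G} = {A,G} (union, +1)
FU@1: {G} ∪ {A} = {A,G} (union, +1)
CEFKQU@1: {A,G} ∩ {A,G} = {A,G} (intersection, +0)
CEFIKQU@1: {A,G} ∪ {C} = {A,C,G} (union, +1)
CQ@2: {T} ∩ {T} = {T} (intersection, +0)
CEQ@2: {T} ∪ {C} = {C,T} (union, +1)
CEKQ@2: {C,T} ∩ {C} = {C} (intersection, +0)
FU@2: {T} ∪ {G} = {G,T} (union, +1)
CEFKQU@2: {C} ∪ {G,T} = {C,G,T} (union, +1)
CEFIKQU@2: {C,G,T} ∪ {A} = {A,C,G,T} (union, +1)
CQ@3: {A} ∩ {A} = {A} (intersection, +0)
CEQ@3: {A} ∩ {A} = {A} (intersection, +0)
CEKQ@3: {A} ∪ {T} = {A,T} (union, +1)
FU@3: {G} ∩ {G} = {G} (intersection, +0)
CEFKQU@3: {A,T} ∪ {G} = {A,G,T} (union, +1)
CEFIKQU@3: {A,G,T} ∩ {A} = {A} (intersection, +0)
CQ@4: {T} ∩ {T} = {T} (intersection, +0)
CEQ@4: {T} ∪ {A} = {A,T} (union, +1)
CEKQ@4: {A,T} ∪ {G} = {A,G,T} (union, +1)
FU@4: {A} ∪ {C} = {A,C} (union, +1)
CEFKQU@4: {A,G,T} ∩ {A,C} = {A} (intersection, +0)
CEFIKQU@4: {A} ∪ {G} = {A,G} (union, +1)
CQ@5: {T} ∩ {T} = {T} (intersection, +0)
CEQ@5: {T} ∪ {A} = {A,T} (union, +1)
CEKQ@5: {A,T} ∪ {G} = {A,G,T} (union, +1)
FU@5: {A} ∪ {C} = {A,C} (union, +1)
CEFKQU@5: {A,G,T} ∩ {A,C} = {A} (intersection, +0)
CEFIKQU@5: {A} ∪ {T} = {A,T} (union, +1)
per-site changes: [4, 3, 4, 2, 4, 4]; total = 21

A,T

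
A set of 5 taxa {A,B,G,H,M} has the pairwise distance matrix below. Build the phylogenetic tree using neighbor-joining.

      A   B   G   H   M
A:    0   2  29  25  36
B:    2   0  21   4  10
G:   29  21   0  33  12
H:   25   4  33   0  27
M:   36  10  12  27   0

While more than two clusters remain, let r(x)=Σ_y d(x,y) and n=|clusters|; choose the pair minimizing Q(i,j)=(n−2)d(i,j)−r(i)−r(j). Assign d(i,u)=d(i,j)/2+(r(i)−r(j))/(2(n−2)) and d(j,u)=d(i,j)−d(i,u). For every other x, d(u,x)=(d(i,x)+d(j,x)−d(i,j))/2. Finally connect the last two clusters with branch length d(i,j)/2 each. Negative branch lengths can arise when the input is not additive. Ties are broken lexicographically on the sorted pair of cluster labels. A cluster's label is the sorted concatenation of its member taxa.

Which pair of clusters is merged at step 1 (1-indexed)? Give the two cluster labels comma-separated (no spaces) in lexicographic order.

step 1: merge (G,M) at d=12, Q=-144; branch lengths G→23/3, M→13/3; new cluster GM
  updated: d(A,GM)=53/2, d(B,GM)=19/2, d(GM,H)=24
step 2: merge (A,B) at d=2, Q=-65; branch lengths A→21/2, B→-17/2; new cluster AB
  updated: d(AB,GM)=17, d(AB,H)=27/2
step 3: merge (AB,GM) at d=17, Q=-109/2; branch lengths AB→13/4, GM→55/4; new cluster ABGM
  updated: d(ABGM,H)=41/4
step 4: merge (ABGM,H) at d=41/4; branch lengths ABGM→41/8, H→41/8; new cluster ABGHM
final tree: (((A:21/2,B:-17/2):13/4,(G:23/3,M:13/3):55/4):41/8,H:41/8)
total length: 165/4

G,M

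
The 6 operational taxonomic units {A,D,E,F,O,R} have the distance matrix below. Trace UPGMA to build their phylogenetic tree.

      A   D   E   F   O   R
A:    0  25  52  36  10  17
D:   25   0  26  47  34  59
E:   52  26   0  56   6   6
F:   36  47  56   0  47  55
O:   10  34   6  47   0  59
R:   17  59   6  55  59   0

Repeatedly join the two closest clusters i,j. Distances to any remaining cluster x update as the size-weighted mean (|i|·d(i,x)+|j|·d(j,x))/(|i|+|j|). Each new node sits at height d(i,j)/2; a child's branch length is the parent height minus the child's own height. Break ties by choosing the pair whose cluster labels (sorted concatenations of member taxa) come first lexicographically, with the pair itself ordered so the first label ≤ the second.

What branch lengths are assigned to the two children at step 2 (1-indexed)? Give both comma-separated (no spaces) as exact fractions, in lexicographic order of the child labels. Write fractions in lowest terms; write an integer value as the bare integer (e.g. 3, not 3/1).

1. join E+O (d=6) ⇒ EO; edges |E|=3, |O|=3
  updated: d(A,EO)=31, d(D,EO)=30, d(EO,F)=103/2, d(EO,R)=65/2
2. join A+R (d=17) ⇒ AR; edges |A|=17/2, |R|=17/2
  updated: d(AR,D)=42, d(AR,EO)=127/4, d(AR,F)=91/2
3. join D+EO (d=30) ⇒ DEO; edges |D|=15, |EO|=12
  updated: d(AR,DEO)=211/6, d(DEO,F)=50
4. join AR+DEO (d=211/6) ⇒ ADEOR; edges |AR|=109/12, |DEO|=31/12
  updated: d(ADEOR,F)=241/5
5. join ADEOR+F (d=241/5) ⇒ ADEFOR; edges |ADEOR|=391/60, |F|=241/10
final tree: (((A:17/2,R:17/2):109/12,(D:15,(E:3,O:3):12):31/12):391/60,F:241/10)
total length: 5537/60

17/2,17/2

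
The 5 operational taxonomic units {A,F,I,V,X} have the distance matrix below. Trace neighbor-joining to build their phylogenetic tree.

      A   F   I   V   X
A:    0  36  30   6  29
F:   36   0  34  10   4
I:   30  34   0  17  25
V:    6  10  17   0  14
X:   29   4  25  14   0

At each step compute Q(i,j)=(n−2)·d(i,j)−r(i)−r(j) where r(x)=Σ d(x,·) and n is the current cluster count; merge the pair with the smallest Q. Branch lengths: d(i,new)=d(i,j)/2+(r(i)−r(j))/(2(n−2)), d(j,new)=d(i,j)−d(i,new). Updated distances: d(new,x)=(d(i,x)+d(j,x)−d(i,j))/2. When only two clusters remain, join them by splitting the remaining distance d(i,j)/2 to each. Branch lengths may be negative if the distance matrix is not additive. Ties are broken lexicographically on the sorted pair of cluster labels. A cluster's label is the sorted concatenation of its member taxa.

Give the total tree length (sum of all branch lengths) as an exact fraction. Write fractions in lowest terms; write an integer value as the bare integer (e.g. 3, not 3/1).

341/8

iteration 1: select F,X (d=4, Q=-144); attach at lengths (4, 0); label the merged cluster FX
  updated: d(A,FX)=61/2, d(FX,I)=55/2, d(FX,V)=10
iteration 2: select A,V (d=6, Q=-175/2); attach at lengths (91/8, -43/8); label the merged cluster AV
  updated: d(AV,FX)=69/4, d(AV,I)=41/2
iteration 3: select AV,FX (d=69/4, Q=-261/4); attach at lengths (41/8, 97/8); label the merged cluster AFVX
  updated: d(AFVX,I)=123/8
iteration 4: select AFVX,I (d=123/8); attach at lengths (123/16, 123/16); label the merged cluster AFIVX
final tree: (((A:91/8,V:-43/8):41/8,(F:4,X:0):97/8):123/16,I:123/16)
total length: 341/8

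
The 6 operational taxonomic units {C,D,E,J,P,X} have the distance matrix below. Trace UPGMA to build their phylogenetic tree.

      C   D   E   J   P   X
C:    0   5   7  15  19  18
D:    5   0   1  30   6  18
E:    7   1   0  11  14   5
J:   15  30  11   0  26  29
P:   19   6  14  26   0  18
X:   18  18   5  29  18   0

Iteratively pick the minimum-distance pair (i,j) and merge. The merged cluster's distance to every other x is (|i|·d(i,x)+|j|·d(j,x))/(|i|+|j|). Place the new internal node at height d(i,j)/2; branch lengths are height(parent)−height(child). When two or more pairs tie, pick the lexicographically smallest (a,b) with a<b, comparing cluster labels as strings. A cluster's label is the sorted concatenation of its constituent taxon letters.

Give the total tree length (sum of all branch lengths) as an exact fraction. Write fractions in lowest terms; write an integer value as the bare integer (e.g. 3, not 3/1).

1583/40

step 1: merge (D,E) at d=1; branch lengths D→1/2, E→1/2; new cluster DE
  updated: d(C,DE)=6, d(DE,J)=41/2, d(DE,P)=10, d(DE,X)=23/2
step 2: merge (C,DE) at d=6; branch lengths C→3, DE→5/2; new cluster CDE
  updated: d(CDE,J)=56/3, d(CDE,P)=13, d(CDE,X)=41/3
step 3: merge (CDE,P) at d=13; branch lengths CDE→7/2, P→13/2; new cluster CDEP
  updated: d(CDEP,J)=41/2, d(CDEP,X)=59/4
step 4: merge (CDEP,X) at d=59/4; branch lengths CDEP→7/8, X→59/8; new cluster CDEPX
  updated: d(CDEPX,J)=111/5
step 5: merge (CDEPX,J) at d=111/5; branch lengths CDEPX→149/40, J→111/10; new cluster CDEJPX
final tree: ((((C:3,(D:1/2,E:1/2):5/2):7/2,P:13/2):7/8,X:59/8):149/40,J:111/10)
total length: 1583/40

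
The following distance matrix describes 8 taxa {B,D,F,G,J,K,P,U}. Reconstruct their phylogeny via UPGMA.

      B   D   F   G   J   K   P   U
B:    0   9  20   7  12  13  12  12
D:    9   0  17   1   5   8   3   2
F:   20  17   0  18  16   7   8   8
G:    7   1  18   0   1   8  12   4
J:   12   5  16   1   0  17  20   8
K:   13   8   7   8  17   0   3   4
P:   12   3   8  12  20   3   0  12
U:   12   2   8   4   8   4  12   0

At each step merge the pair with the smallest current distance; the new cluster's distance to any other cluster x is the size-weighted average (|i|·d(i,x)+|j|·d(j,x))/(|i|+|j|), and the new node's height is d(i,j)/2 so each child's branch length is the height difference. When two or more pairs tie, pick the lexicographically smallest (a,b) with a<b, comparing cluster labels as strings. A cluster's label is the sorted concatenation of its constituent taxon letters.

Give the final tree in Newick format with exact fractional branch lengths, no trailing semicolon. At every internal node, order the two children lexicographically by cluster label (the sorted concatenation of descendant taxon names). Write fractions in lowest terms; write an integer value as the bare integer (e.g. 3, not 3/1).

((B:5,(((D:1/2,G:1/2):1,J:3/2):5/6,U:7/3):8/3):19/15,(F:15/4,(K:3/2,P:3/2):9/4):151/60)

step 1: merge (D,G) at d=1; branch lengths D→1/2, G→1/2; new cluster DG
  updated: d(B,DG)=8, d(DG,F)=35/2, d(DG,J)=3, d(DG,K)=8, d(DG,P)=15/2, d(DG,U)=3
step 2: merge (DG,J) at d=3; branch lengths DG→1, J→3/2; new cluster DGJ
  updated: d(B,DGJ)=28/3, d(DGJ,F)=17, d(DGJ,K)=11, d(DGJ,P)=35/3, d(DGJ,U)=14/3
step 3: merge (K,P) at d=3; branch lengths K→3/2, P→3/2; new cluster KP
  updated: d(B,KP)=25/2, d(DGJ,KP)=34/3, d(F,KP)=15/2, d(KP,U)=8
step 4: merge (DGJ,U) at d=14/3; branch lengths DGJ→5/6, U→7/3; new cluster DGJU
  updated: d(B,DGJU)=10, d(DGJU,F)=59/4, d(DGJU,KP)=21/2
step 5: merge (F,KP) at d=15/2; branch lengths F→15/4, KP→9/4; new cluster FKP
  updated: d(B,FKP)=15, d(DGJU,FKP)=143/12
step 6: merge (B,DGJU) at d=10; branch lengths B→5, DGJU→8/3; new cluster BDGJU
  updated: d(BDGJU,FKP)=188/15
step 7: merge (BDGJU,FKP) at d=188/15; branch lengths BDGJU→19/15, FKP→151/60; new cluster BDFGJKPU
final tree: ((B:5,(((D:1/2,G:1/2):1,J:3/2):5/6,U:7/3):8/3):19/15,(F:15/4,(K:3/2,P:3/2):9/4):151/60)
total length: 1627/60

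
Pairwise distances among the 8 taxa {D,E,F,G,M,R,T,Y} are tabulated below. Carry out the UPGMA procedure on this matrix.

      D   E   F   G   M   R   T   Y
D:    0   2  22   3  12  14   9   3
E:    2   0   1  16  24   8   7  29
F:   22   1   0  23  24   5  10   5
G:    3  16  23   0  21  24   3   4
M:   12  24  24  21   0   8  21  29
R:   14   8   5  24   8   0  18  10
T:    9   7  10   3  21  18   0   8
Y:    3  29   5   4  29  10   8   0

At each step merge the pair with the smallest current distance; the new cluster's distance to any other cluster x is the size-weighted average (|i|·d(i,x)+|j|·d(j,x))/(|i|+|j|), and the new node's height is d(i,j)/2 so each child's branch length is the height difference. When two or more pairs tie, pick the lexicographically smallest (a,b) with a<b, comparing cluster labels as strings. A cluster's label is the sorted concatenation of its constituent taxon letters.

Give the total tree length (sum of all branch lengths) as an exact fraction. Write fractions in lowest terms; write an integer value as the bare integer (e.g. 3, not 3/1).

step 1: merge (E,F) at d=1; branch lengths E→1/2, F→1/2; new cluster EF
  updated: d(D,EF)=12, d(EF,G)=39/2, d(EF,M)=24, d(EF,R)=13/2, d(EF,T)=17/2, d(EF,Y)=17
step 2: merge (D,G) at d=3; branch lengths D→3/2, G→3/2; new cluster DG
  updated: d(DG,EF)=63/4, d(DG,M)=33/2, d(DG,R)=19, d(DG,T)=6, d(DG,Y)=7/2
step 3: merge (DG,Y) at d=7/2; branch lengths DG→1/4, Y→7/4; new cluster DGY
  updated: d(DGY,EF)=97/6, d(DGY,M)=62/3, d(DGY,R)=16, d(DGY,T)=20/3
step 4: merge (EF,R) at d=13/2; branch lengths EF→11/4, R→13/4; new cluster EFR
  updated: d(DGY,EFR)=145/9, d(EFR,M)=56/3, d(EFR,T)=35/3
step 5: merge (DGY,T) at d=20/3; branch lengths DGY→19/12, T→10/3; new cluster DGTY
  updated: d(DGTY,EFR)=15, d(DGTY,M)=83/4
step 6: merge (DGTY,EFR) at d=15; branch lengths DGTY→25/6, EFR→17/4; new cluster DEFGRTY
  updated: d(DEFGRTY,M)=139/7
step 7: merge (DEFGRTY,M) at d=139/7; branch lengths DEFGRTY→17/7, M→139/14; new cluster DEFGMRTY
final tree: (((((D:3/2,G:3/2):1/4,Y:7/4):19/12,T:10/3):25/6,((E:1/2,F:1/2):11/4,R:13/4):17/4):17/7,M:139/14)
total length: 1583/42

1583/42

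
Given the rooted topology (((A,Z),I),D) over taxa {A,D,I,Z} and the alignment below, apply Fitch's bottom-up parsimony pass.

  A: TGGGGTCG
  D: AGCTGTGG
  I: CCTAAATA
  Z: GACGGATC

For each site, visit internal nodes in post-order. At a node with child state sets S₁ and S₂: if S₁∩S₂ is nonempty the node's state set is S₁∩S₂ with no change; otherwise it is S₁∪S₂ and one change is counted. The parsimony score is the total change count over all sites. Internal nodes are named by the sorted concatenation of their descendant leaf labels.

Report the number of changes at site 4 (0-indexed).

AZ@0: {T} ∪ {G} = {G,T} (union, +1)
AIZ@0: {G,T} ∪ {C} = {C,G,T} (union, +1)
ADIZ@0: {C,G,T} ∪ {A} = {A,C,G,T} (union, +1)
AZ@1: {G} ∪ {A} = {A,G} (union, +1)
AIZ@1: {A,G} ∪ {C} = {A,C,G} (union, +1)
ADIZ@1: {A,C,G} ∩ {G} = {G} (intersection, +0)
AZ@2: {G} ∪ {C} = {C,G} (union, +1)
AIZ@2: {C,G} ∪ {T} = {C,G,T} (union, +1)
ADIZ@2: {C,G,T} ∩ {C} = {C} (intersection, +0)
AZ@3: {G} ∩ {G} = {G} (intersection, +0)
AIZ@3: {G} ∪ {A} = {A,G} (union, +1)
ADIZ@3: {A,G} ∪ {T} = {A,G,T} (union, +1)
AZ@4: {G} ∩ {G} = {G} (intersection, +0)
AIZ@4: {G} ∪ {A} = {A,G} (union, +1)
ADIZ@4: {A,G} ∩ {G} = {G} (intersection, +0)
AZ@5: {T} ∪ {A} = {A,T} (union, +1)
AIZ@5: {A,T} ∩ {A} = {A} (intersection, +0)
ADIZ@5: {A} ∪ {T} = {A,T} (union, +1)
AZ@6: {C} ∪ {T} = {C,T} (union, +1)
AIZ@6: {C,T} ∩ {T} = {T} (intersection, +0)
ADIZ@6: {T} ∪ {G} = {G,T} (union, +1)
AZ@7: {G} ∪ {C} = {C,G} (union, +1)
AIZ@7: {C,G} ∪ {A} = {A,C,G} (union, +1)
ADIZ@7: {A,C,G} ∩ {G} = {G} (intersection, +0)
per-site changes: [3, 2, 2, 2, 1, 2, 2, 2]; total = 16

1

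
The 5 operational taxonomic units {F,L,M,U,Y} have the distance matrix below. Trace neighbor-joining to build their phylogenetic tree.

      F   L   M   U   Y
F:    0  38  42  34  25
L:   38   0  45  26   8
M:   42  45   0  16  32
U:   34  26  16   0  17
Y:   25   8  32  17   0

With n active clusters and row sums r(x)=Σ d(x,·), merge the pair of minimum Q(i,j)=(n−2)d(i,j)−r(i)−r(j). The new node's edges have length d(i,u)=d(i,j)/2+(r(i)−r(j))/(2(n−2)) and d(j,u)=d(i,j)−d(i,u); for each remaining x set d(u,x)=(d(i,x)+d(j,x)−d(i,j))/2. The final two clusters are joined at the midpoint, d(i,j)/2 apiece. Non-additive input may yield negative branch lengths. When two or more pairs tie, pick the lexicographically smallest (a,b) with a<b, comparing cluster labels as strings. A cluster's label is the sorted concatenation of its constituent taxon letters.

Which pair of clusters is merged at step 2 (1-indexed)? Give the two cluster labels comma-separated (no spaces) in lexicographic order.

F,MU

iteration 1: select M,U (d=16, Q=-180); attach at lengths (15, 1); label the merged cluster MU
  updated: d(F,MU)=30, d(L,MU)=55/2, d(MU,Y)=33/2
iteration 2: select F,MU (d=30, Q=-107); attach at lengths (79/4, 41/4); label the merged cluster FMU
  updated: d(FMU,L)=71/4, d(FMU,Y)=23/4
iteration 3: select FMU,L (d=71/4, Q=-63/2); attach at lengths (31/4, 10); label the merged cluster FLMU
  updated: d(FLMU,Y)=-2
iteration 4: select FLMU,Y (d=-2); attach at lengths (-1, -1); label the merged cluster FLMUY
final tree: (((F:79/4,(M:15,U:1):41/4):31/4,L:10):-1,Y:-1)
total length: 247/4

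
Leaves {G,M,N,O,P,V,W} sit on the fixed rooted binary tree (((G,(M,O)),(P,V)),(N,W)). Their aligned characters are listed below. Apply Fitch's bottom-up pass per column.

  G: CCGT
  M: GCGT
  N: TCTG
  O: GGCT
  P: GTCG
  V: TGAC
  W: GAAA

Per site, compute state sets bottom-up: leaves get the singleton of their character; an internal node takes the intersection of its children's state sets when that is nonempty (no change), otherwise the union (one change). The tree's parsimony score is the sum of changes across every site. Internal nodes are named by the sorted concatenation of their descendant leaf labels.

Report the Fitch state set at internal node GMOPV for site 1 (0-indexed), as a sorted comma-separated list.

MO@0: {G} ∩ {G} = {G} (intersection, +0)
GMO@0: {C} ∪ {G} = {C,G} (union, +1)
PV@0: {G} ∪ {T} = {G,T} (union, +1)
GMOPV@0: {C,G} ∩ {G,T} = {G} (intersection, +0)
NW@0: {T} ∪ {G} = {G,T} (union, +1)
GMNOPVW@0: {G} ∩ {G,T} = {G} (intersection, +0)
MO@1: {C} ∪ {G} = {C,G} (union, +1)
GMO@1: {C} ∩ {C,G} = {C} (intersection, +0)
PV@1: {T} ∪ {G} = {G,T} (union, +1)
GMOPV@1: {C} ∪ {G,T} = {C,G,T} (union, +1)
NW@1: {C} ∪ {A} = {A,C} (union, +1)
GMNOPVW@1: {C,G,T} ∩ {A,C} = {C} (intersection, +0)
MO@2: {G} ∪ {C} = {C,G} (union, +1)
GMO@2: {G} ∩ {C,G} = {G} (intersection, +0)
PV@2: {C} ∪ {A} = {A,C} (union, +1)
GMOPV@2: {G} ∪ {A,C} = {A,C,G} (union, +1)
NW@2: {T} ∪ {A} = {A,T} (union, +1)
GMNOPVW@2: {A,C,G} ∩ {A,T} = {A} (intersection, +0)
MO@3: {T} ∩ {T} = {T} (intersection, +0)
GMO@3: {T} ∩ {T} = {T} (intersection, +0)
PV@3: {G} ∪ {C} = {C,G} (union, +1)
GMOPV@3: {T} ∪ {C,G} = {C,G,T} (union, +1)
NW@3: {G} ∪ {A} = {A,G} (union, +1)
GMNOPVW@3: {C,G,T} ∩ {A,G} = {G} (intersection, +0)
per-site changes: [3, 4, 4, 3]; total = 14

C,G,T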